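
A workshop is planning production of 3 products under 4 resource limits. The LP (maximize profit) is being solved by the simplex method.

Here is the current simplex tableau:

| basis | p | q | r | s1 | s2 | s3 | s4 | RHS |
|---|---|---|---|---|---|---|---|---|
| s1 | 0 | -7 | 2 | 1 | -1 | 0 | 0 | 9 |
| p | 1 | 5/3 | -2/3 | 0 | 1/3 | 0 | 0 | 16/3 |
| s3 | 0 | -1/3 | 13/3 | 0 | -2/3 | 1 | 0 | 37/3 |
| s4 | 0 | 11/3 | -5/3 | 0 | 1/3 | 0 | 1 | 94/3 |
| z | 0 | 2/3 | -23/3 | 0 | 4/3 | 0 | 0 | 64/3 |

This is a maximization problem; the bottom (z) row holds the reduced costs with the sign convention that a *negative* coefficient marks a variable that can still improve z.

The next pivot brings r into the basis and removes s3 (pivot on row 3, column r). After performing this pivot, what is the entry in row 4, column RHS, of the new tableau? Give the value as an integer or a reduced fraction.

469/13

Pivot element is row 3, column r: 13/3.
Normalize row 3: new (row 3, RHS) = (37/3)/(13/3) = 37/13.
row 4 ← row 4 − (-5/3)·(new row 3): 94/3 − (-5/3)·(37/13) = 469/13.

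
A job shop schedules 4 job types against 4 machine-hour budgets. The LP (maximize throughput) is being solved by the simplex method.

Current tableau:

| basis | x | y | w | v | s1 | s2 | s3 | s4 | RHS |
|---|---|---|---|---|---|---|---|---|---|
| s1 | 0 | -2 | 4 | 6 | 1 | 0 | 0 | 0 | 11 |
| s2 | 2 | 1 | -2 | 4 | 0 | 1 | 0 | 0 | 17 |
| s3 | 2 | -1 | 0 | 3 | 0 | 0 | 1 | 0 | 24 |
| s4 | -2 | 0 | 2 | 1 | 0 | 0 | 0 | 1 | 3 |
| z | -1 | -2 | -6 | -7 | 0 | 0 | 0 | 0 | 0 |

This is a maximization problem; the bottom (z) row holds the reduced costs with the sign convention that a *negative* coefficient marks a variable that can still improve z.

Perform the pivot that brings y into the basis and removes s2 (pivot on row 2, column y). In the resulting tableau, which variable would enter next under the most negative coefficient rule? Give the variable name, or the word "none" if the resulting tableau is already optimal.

Pivot element 1. New z-row = old z-row − (-2)·(row 2/1).
Updated z-row coefficients: x: 3, y: 0, w: -10, v: 1, s1: 0, s2: 2, s3: 0, s4: 0.
The most negative is -10 in column w, so w would enter next.

w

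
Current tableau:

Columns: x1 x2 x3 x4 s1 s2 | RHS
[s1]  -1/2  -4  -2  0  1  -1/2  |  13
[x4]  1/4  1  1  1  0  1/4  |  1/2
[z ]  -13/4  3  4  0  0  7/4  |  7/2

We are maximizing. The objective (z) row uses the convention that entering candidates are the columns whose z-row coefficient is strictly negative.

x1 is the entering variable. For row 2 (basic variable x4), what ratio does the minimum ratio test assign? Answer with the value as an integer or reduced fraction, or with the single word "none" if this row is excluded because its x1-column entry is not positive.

2

Ratio = RHS / (x1 entry) = (1/2) / (1/4) = 2.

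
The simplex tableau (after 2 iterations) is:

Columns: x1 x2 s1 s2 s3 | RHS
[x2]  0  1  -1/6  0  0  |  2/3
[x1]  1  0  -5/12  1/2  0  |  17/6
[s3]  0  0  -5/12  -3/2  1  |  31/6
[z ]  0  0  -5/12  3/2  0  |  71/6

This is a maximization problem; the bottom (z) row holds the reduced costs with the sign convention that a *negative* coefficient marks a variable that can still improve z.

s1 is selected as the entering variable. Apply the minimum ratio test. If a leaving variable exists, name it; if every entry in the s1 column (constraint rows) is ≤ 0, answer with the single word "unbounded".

s1-column entries: row 1: -1/6, row 2: -5/12, row 3: -5/12. All ≤ 0, so s1 can increase without bound; the LP is unbounded in this direction.

unbounded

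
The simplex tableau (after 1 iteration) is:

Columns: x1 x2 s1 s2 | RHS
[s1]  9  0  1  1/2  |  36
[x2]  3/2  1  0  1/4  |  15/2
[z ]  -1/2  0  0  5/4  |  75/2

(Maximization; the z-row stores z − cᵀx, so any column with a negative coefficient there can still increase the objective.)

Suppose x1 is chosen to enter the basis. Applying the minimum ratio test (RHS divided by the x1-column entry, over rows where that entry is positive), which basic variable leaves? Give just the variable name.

s1

Ratios: row 1 (s1): 36/9 = 4; row 2 (x2): (15/2)/(3/2) = 5.
Minimum ratio 4 is in the s1 row, so s1 leaves.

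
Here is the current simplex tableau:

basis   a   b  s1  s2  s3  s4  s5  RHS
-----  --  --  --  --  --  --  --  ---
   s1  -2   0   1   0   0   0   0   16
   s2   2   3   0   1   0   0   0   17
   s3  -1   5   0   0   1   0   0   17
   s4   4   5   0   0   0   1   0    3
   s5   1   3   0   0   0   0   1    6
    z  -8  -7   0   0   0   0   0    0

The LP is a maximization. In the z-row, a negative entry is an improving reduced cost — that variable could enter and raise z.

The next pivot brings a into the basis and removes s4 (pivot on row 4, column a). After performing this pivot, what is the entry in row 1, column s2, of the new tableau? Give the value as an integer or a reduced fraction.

Pivot element is row 4, column a: 4.
Normalize row 4: new (row 4, s2) = 0/4 = 0.
row 1 ← row 1 − (-2)·(new row 4): 0 − (-2)·0 = 0.

0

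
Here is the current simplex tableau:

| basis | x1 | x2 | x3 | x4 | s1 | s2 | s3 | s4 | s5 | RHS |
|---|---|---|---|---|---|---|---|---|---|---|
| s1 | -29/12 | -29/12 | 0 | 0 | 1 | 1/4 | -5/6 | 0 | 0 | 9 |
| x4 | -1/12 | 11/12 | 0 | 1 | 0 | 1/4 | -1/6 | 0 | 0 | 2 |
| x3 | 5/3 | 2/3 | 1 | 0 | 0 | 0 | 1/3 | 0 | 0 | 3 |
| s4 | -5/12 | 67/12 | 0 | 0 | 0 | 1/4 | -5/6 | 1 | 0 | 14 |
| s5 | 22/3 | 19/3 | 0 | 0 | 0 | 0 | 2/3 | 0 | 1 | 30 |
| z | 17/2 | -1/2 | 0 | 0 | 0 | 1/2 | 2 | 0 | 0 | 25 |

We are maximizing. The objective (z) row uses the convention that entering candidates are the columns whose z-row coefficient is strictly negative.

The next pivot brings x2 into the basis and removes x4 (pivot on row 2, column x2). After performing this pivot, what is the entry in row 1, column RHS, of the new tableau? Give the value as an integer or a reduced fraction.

157/11

Pivot element is row 2, column x2: 11/12.
Normalize row 2: new (row 2, RHS) = 2/(11/12) = 24/11.
row 1 ← row 1 − (-29/12)·(new row 2): 9 − (-29/12)·(24/11) = 157/11.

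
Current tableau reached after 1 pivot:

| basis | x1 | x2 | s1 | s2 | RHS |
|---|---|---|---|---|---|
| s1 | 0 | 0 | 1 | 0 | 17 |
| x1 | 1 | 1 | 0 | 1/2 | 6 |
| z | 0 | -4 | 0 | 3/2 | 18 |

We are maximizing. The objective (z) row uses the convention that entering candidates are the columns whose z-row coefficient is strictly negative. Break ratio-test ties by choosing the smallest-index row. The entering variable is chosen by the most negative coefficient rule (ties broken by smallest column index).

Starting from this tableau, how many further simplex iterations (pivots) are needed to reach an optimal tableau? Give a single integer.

pivot: x2 in, x1 out → z = 42
No improving column remains; optimal.

1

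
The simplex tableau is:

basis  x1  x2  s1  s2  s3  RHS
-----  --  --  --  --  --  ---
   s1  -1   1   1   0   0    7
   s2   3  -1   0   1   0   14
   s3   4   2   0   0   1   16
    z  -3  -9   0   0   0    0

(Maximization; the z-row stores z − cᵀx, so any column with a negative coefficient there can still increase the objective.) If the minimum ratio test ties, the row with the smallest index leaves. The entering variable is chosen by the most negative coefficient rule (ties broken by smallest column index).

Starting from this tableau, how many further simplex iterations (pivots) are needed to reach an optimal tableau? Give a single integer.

2

pivot: x2 in, s1 out → z = 63
pivot: x1 in, s3 out → z = 67
No improving column remains; optimal.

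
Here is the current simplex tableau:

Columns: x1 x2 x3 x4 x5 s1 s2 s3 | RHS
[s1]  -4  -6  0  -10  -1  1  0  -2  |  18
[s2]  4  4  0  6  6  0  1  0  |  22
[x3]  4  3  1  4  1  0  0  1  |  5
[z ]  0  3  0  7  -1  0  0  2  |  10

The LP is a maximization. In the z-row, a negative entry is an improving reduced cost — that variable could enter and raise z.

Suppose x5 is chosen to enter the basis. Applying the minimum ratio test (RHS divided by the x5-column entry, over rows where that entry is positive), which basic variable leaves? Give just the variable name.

s2

Ratios: row 1 (s1): entry -1 ≤ 0, skip; row 2 (s2): 22/6 = 11/3; row 3 (x3): 5/1 = 5.
Minimum ratio 11/3 is in the s2 row, so s2 leaves.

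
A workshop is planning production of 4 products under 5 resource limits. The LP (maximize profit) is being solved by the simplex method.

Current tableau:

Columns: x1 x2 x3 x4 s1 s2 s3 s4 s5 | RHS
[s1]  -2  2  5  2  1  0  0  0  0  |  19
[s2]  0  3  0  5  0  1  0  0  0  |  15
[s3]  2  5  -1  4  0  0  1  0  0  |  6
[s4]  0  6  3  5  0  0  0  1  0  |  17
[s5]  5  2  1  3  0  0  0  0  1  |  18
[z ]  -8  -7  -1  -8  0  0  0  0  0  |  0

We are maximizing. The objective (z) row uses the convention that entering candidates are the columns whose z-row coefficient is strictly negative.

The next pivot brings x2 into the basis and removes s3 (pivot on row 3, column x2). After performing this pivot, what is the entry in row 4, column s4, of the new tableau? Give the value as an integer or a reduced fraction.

Pivot element is row 3, column x2: 5.
Normalize row 3: new (row 3, s4) = 0/5 = 0.
row 4 ← row 4 − 6·(new row 3): 1 − 6·0 = 1.

1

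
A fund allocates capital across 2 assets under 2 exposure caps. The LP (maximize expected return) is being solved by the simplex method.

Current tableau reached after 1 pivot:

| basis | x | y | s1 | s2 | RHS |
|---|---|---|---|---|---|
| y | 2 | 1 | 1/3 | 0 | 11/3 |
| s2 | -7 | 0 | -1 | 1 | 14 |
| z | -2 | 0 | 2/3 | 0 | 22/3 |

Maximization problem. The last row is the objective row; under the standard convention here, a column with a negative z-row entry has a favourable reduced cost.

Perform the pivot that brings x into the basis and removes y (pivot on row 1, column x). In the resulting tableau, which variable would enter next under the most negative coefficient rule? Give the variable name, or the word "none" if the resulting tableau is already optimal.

none

Pivot element 2. New z-row = old z-row − (-2)·(row 1/2).
Updated z-row coefficients: x: 0, y: 1, s1: 1, s2: 0.
No coefficient is strictly negative; the tableau after this pivot is optimal.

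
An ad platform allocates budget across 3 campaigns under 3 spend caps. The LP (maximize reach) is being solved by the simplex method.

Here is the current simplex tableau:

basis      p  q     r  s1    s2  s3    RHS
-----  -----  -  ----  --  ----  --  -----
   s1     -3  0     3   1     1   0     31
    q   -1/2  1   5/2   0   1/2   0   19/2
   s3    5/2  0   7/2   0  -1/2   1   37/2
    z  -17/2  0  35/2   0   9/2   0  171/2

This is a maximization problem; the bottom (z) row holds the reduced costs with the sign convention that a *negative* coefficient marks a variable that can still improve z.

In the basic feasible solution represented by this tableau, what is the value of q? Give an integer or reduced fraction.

q is basic (row 2); its value is the RHS of that row: 19/2.

19/2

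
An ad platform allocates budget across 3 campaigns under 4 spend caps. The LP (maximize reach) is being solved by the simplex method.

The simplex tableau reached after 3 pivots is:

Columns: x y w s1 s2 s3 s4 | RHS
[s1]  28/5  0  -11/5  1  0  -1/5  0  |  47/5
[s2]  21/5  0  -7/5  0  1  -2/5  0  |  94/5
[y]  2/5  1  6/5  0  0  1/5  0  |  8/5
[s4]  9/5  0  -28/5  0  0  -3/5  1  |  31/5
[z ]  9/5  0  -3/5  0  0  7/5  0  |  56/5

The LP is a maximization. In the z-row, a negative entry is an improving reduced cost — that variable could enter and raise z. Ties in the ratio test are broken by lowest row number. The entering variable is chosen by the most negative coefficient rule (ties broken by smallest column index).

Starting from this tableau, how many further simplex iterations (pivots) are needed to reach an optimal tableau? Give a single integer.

1

pivot: w in, y out → z = 12
No improving column remains; optimal.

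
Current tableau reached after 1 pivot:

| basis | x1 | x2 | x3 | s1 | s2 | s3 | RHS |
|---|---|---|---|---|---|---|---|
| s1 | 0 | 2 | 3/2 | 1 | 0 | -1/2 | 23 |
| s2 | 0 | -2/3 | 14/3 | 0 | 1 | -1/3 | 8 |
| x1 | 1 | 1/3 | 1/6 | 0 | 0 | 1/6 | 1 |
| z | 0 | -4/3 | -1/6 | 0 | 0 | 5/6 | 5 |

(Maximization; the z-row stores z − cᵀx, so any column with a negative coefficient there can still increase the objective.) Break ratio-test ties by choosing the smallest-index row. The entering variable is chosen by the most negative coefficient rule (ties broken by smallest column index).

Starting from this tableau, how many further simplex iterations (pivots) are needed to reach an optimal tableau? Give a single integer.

1

pivot: x2 in, x1 out → z = 9
No improving column remains; optimal.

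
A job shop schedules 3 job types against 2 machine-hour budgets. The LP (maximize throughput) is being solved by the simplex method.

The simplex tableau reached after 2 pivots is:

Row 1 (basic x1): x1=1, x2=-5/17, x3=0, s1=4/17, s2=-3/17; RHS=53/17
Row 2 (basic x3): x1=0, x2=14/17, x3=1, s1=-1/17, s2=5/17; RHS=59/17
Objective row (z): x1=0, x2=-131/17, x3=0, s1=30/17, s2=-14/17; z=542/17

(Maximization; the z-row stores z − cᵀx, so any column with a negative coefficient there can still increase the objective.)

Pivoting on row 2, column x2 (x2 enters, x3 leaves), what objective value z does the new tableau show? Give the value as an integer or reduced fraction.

901/14

Minimum ratio for x2: (59/17)/(14/17) = 59/14.
z changes by −(z-row coeff of x2)·ratio = −(-131/17)·(59/14) = 7729/238.
New z = 542/17 + (7729/238) = 901/14.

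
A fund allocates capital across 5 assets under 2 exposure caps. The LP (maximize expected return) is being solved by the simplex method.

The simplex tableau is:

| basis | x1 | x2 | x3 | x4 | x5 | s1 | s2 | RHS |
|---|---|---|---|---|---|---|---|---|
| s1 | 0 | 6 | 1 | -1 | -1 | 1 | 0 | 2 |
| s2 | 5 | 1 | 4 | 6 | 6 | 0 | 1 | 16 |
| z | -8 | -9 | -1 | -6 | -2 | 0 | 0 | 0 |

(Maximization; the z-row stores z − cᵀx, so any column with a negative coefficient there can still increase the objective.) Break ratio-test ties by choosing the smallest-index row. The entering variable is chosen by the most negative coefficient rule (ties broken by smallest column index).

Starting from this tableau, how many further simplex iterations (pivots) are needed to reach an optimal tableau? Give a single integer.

2

pivot: x2 in, s1 out → z = 3
pivot: x1 in, s2 out → z = 421/15
No improving column remains; optimal.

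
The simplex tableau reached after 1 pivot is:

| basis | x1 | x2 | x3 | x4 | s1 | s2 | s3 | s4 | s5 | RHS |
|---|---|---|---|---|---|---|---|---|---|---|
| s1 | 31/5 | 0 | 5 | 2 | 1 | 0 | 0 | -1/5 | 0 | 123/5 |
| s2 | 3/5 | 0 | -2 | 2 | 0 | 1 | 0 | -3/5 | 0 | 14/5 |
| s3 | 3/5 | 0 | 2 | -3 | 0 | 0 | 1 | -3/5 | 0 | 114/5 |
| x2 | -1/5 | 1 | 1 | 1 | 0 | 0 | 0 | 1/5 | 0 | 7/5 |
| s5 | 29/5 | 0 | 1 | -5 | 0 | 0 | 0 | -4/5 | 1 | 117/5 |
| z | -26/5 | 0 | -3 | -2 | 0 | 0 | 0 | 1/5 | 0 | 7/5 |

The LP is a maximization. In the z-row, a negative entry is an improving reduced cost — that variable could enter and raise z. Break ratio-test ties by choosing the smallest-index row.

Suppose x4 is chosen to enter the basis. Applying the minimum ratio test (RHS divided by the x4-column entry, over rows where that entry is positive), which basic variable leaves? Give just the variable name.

Ratios: row 1 (s1): (123/5)/2 = 123/10; row 2 (s2): (14/5)/2 = 7/5; row 3 (s3): entry -3 ≤ 0, skip; row 4 (x2): (7/5)/1 = 7/5; row 5 (s5): entry -5 ≤ 0, skip.
Minimum ratio 7/5 is in the s2 row, so s2 leaves.

s2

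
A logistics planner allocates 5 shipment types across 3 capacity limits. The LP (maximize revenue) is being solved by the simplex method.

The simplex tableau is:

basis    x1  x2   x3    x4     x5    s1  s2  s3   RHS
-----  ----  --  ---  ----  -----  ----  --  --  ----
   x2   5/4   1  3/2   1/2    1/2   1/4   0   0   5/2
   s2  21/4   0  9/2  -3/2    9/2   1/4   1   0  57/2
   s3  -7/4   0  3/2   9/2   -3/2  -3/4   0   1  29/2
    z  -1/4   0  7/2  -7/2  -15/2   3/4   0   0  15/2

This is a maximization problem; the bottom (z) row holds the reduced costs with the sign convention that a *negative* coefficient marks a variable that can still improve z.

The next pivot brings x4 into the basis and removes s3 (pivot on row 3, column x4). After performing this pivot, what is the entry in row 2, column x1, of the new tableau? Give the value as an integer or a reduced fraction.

Pivot element is row 3, column x4: 9/2.
Normalize row 3: new (row 3, x1) = (-7/4)/(9/2) = -7/18.
row 2 ← row 2 − (-3/2)·(new row 3): 21/4 − (-3/2)·(-7/18) = 14/3.

14/3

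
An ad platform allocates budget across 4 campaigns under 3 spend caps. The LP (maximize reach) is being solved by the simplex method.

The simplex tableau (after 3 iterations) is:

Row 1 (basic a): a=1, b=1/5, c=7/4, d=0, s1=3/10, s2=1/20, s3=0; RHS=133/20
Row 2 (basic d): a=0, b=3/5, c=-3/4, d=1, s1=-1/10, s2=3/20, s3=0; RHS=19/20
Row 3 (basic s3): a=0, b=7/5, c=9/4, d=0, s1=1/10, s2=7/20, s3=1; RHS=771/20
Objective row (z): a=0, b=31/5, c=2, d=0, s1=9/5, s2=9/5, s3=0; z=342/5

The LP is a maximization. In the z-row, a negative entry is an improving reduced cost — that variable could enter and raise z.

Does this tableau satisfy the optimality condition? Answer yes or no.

No objective-row coefficient is strictly negative, so no entering variable exists; the tableau is optimal.

yes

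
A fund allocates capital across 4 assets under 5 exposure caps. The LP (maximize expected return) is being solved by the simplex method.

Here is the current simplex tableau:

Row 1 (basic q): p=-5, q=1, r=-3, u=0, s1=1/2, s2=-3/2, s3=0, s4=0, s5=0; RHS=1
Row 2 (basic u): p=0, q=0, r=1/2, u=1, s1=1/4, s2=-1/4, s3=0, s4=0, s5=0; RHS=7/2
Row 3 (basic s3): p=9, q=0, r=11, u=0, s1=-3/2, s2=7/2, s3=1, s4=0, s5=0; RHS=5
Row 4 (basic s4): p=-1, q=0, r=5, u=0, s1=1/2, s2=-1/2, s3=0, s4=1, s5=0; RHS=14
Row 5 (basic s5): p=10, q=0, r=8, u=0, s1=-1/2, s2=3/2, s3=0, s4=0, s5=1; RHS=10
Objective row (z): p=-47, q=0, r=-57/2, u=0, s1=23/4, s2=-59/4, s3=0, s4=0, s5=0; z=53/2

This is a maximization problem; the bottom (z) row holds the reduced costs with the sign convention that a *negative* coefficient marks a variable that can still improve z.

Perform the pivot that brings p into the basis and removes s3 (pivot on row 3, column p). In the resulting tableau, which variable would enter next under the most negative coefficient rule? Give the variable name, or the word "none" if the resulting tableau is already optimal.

s1

Pivot element 9. New z-row = old z-row − (-47)·(row 3/9).
Updated z-row coefficients: p: 0, q: 0, r: 521/18, u: 0, s1: -25/12, s2: 127/36, s3: 47/9, s4: 0, s5: 0.
The most negative is -25/12 in column s1, so s1 would enter next.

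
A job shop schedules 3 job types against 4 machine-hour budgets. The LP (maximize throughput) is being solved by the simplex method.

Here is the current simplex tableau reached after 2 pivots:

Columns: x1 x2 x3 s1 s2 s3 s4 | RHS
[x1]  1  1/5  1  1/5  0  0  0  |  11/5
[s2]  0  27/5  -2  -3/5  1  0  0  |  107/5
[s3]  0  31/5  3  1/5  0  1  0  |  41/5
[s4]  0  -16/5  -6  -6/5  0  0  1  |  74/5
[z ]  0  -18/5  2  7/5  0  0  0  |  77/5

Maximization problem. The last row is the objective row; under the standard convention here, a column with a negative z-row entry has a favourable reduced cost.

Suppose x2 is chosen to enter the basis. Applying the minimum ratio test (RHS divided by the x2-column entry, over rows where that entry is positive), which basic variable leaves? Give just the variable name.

s3

Ratios: row 1 (x1): (11/5)/(1/5) = 11; row 2 (s2): (107/5)/(27/5) = 107/27; row 3 (s3): (41/5)/(31/5) = 41/31; row 4 (s4): entry -16/5 ≤ 0, skip.
Minimum ratio 41/31 is in the s3 row, so s3 leaves.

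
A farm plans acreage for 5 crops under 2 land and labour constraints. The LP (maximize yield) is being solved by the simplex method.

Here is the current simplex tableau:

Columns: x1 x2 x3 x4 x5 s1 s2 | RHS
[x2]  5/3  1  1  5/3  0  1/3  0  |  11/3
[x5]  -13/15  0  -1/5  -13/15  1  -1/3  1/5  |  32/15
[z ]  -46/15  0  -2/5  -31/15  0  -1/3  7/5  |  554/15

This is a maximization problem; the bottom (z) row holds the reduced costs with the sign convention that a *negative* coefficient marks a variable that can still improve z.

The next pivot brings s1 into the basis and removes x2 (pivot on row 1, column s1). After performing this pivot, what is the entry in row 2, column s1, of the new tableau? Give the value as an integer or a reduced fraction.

0

Pivot element is row 1, column s1: 1/3.
Normalize row 1: new (row 1, s1) = (1/3)/(1/3) = 1.
row 2 ← row 2 − (-1/3)·(new row 1): -1/3 − (-1/3)·1 = 0.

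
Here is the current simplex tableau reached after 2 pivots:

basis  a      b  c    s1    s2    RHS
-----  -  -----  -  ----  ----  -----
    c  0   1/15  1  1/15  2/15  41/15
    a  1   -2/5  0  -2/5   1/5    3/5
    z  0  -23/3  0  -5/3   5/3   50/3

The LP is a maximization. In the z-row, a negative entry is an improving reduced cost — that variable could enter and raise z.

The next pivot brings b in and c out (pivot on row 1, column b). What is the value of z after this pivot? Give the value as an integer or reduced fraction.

331

Minimum ratio for b: (41/15)/(1/15) = 41.
z changes by −(z-row coeff of b)·ratio = −(-23/3)·41 = 943/3.
New z = 50/3 + (943/3) = 331.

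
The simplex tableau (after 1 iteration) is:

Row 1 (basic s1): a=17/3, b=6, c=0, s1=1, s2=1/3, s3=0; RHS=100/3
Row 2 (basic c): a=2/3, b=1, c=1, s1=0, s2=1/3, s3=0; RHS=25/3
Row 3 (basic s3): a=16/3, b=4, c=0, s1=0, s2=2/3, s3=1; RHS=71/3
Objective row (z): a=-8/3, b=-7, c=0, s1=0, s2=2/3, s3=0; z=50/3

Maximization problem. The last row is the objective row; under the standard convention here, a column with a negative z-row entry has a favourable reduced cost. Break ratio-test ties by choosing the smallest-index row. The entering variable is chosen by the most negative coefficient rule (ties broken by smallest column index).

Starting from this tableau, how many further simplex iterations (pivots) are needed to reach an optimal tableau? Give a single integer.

1

pivot: b in, s1 out → z = 500/9
No improving column remains; optimal.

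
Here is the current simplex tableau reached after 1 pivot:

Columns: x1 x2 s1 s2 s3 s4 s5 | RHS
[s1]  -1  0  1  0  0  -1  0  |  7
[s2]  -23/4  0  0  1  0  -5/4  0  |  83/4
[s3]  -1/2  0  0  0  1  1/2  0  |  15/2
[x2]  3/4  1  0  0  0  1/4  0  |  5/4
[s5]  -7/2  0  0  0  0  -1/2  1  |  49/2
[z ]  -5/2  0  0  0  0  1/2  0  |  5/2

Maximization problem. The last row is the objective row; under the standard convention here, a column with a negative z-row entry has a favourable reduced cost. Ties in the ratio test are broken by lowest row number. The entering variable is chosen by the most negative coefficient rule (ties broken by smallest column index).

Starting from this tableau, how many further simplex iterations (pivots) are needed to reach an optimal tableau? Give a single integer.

pivot: x1 in, x2 out → z = 20/3
No improving column remains; optimal.

1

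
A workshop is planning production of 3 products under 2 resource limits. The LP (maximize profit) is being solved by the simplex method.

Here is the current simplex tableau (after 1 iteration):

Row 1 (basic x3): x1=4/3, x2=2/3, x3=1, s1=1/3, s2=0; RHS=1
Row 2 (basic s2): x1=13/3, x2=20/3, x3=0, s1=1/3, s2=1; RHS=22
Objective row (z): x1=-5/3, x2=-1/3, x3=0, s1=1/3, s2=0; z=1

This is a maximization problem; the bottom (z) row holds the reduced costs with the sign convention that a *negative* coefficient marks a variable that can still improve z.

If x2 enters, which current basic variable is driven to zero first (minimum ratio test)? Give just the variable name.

x3

Ratios: row 1 (x3): 1/(2/3) = 3/2; row 2 (s2): 22/(20/3) = 33/10.
Minimum ratio 3/2 is in the x3 row, so x3 leaves.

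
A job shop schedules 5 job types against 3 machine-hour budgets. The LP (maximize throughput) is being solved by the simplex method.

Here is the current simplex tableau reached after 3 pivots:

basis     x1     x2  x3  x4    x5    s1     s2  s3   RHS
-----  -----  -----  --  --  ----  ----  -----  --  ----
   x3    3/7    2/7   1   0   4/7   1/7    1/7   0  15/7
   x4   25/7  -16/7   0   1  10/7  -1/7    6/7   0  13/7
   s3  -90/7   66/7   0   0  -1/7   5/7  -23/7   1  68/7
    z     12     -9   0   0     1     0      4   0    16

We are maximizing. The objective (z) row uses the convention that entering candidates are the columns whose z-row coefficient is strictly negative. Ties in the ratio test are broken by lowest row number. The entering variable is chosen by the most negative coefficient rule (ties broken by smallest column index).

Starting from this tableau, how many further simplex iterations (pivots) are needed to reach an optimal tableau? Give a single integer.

pivot: x2 in, s3 out → z = 278/11
pivot: x1 in, x3 out → z = 233/9
No improving column remains; optimal.

2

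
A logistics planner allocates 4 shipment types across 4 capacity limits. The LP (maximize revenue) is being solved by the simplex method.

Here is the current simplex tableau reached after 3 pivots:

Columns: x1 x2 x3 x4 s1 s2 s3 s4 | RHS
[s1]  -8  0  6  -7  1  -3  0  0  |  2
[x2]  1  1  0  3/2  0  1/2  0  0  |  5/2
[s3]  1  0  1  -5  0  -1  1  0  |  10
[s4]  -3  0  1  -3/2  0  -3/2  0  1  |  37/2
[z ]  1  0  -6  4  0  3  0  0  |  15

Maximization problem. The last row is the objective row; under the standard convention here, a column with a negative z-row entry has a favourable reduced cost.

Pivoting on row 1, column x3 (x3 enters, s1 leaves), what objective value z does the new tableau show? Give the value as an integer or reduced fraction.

Minimum ratio for x3: 2/6 = 1/3.
z changes by −(z-row coeff of x3)·ratio = −(-6)·(1/3) = 2.
New z = 15 + 2 = 17.

17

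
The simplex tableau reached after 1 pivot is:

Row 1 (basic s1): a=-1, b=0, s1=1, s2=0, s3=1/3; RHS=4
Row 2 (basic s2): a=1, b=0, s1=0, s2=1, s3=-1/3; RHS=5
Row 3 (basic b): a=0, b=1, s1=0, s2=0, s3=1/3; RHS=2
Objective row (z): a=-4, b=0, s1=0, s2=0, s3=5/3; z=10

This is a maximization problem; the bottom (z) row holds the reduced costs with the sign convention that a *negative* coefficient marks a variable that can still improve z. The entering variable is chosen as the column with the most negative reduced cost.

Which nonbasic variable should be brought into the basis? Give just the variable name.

a

Objective-row coefficients: a: -4, b: 0, s1: 0, s2: 0, s3: 5/3.
The most negative is -4 in column a, so a enters.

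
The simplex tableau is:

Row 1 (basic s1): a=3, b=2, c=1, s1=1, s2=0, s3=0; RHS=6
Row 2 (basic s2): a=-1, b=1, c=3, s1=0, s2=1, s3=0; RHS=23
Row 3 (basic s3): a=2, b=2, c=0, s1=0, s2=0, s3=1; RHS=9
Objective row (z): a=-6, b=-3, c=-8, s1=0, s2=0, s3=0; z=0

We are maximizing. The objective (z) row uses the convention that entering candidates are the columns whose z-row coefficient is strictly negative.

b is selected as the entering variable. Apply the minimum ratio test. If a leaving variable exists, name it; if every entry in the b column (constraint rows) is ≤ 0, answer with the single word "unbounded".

s1

Ratios: row 1 (s1): 6/2 = 3; row 2 (s2): 23/1 = 23; row 3 (s3): 9/2 = 9/2.
Minimum ratio is in the s1 row, so s1 leaves.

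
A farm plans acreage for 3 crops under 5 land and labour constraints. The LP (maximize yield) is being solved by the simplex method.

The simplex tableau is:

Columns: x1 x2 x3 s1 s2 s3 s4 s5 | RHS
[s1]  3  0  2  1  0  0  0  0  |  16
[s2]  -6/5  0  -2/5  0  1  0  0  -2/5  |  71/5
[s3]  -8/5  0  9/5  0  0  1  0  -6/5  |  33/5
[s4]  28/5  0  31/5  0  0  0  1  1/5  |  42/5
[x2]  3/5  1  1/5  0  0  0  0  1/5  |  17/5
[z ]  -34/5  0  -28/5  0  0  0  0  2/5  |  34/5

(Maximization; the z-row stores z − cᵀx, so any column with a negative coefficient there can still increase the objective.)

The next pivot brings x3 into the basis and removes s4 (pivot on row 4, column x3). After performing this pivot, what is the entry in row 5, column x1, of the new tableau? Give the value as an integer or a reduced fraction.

Pivot element is row 4, column x3: 31/5.
Normalize row 4: new (row 4, x1) = (28/5)/(31/5) = 28/31.
row 5 ← row 5 − (1/5)·(new row 4): 3/5 − (1/5)·(28/31) = 13/31.

13/31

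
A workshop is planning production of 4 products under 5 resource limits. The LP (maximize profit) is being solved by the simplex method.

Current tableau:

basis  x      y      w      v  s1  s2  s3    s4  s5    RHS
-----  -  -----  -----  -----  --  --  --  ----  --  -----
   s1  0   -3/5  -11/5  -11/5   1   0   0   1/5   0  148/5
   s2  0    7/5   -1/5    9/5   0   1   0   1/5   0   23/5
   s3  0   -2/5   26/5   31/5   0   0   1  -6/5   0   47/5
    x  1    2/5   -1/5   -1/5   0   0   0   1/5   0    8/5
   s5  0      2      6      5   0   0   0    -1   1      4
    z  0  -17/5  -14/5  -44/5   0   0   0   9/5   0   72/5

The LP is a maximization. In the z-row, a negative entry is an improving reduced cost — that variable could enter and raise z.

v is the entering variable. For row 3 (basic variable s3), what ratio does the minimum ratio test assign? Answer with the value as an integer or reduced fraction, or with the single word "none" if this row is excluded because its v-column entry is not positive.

47/31

Ratio = RHS / (v entry) = (47/5) / (31/5) = 47/31.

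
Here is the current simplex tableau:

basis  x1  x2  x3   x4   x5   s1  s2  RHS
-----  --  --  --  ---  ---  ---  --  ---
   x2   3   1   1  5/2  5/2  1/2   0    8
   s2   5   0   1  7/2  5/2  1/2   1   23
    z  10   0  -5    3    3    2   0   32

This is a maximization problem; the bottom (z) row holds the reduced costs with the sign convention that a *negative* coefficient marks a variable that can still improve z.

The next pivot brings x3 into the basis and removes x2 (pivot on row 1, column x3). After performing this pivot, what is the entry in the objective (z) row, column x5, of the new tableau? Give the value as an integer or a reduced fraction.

31/2

Pivot element is row 1, column x3: 1.
Normalize row 1: new (row 1, x5) = (5/2)/1 = 5/2.
z-row ← z-row − (-5)·(new row 1): 3 − (-5)·(5/2) = 31/2.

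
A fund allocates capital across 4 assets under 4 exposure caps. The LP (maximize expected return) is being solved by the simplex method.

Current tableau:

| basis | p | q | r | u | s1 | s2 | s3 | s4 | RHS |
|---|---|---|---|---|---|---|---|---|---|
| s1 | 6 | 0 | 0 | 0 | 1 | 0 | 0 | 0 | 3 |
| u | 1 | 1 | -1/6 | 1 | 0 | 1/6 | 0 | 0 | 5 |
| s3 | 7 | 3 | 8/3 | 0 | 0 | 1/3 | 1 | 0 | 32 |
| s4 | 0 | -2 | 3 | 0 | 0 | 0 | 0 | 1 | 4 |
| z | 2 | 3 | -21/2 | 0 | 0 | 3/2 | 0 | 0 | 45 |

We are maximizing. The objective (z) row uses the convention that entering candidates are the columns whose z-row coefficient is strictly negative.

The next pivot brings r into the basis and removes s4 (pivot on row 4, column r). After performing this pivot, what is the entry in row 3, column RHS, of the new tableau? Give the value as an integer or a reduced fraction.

Pivot element is row 4, column r: 3.
Normalize row 4: new (row 4, RHS) = 4/3 = 4/3.
row 3 ← row 3 − (8/3)·(new row 4): 32 − (8/3)·(4/3) = 256/9.

256/9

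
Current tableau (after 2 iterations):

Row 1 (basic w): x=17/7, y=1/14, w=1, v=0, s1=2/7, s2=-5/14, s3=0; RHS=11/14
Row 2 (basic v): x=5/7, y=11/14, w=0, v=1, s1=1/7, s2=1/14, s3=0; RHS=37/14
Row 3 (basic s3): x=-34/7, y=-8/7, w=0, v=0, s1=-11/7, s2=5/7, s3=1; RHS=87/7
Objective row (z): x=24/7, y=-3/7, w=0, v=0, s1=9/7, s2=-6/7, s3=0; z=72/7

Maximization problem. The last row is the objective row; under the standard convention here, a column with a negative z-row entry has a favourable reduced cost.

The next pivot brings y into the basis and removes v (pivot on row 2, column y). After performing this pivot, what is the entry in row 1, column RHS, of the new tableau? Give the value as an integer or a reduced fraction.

6/11

Pivot element is row 2, column y: 11/14.
Normalize row 2: new (row 2, RHS) = (37/14)/(11/14) = 37/11.
row 1 ← row 1 − (1/14)·(new row 2): 11/14 − (1/14)·(37/11) = 6/11.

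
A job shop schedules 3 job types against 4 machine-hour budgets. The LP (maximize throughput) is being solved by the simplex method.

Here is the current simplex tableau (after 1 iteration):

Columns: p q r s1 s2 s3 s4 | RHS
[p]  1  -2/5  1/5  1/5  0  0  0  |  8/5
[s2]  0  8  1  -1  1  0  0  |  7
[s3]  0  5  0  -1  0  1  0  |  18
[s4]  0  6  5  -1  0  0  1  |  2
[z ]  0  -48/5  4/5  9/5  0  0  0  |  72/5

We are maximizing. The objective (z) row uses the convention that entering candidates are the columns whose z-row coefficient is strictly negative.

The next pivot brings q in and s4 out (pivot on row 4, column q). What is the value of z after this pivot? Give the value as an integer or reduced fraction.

88/5

Minimum ratio for q: 2/6 = 1/3.
z changes by −(z-row coeff of q)·ratio = −(-48/5)·(1/3) = 16/5.
New z = 72/5 + (16/5) = 88/5.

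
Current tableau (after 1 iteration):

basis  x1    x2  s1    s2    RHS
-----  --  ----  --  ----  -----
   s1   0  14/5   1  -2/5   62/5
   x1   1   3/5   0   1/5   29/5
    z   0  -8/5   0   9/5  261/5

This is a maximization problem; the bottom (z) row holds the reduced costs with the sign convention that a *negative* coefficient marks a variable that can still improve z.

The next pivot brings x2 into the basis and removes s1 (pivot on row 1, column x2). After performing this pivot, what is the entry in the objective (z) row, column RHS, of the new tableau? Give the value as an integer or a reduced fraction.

415/7

Pivot element is row 1, column x2: 14/5.
Normalize row 1: new (row 1, RHS) = (62/5)/(14/5) = 31/7.
z-row ← z-row − (-8/5)·(new row 1): 261/5 − (-8/5)·(31/7) = 415/7.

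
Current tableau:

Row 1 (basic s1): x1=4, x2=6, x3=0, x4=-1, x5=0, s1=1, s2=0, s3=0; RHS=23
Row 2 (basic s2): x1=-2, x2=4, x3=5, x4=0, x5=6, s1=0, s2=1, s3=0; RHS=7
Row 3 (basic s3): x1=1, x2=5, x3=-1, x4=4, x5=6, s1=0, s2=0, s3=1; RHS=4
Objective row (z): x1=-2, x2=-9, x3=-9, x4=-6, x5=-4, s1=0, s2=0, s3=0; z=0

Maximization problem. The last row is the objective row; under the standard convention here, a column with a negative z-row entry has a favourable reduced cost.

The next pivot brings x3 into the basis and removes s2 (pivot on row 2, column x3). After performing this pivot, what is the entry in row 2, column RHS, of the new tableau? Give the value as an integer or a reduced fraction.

Pivot element is row 2, column x3: 5.
Normalize row 2: new (row 2, RHS) = 7/5 = 7/5.
Row 2 is the pivot row, so the entry is 7/5.

7/5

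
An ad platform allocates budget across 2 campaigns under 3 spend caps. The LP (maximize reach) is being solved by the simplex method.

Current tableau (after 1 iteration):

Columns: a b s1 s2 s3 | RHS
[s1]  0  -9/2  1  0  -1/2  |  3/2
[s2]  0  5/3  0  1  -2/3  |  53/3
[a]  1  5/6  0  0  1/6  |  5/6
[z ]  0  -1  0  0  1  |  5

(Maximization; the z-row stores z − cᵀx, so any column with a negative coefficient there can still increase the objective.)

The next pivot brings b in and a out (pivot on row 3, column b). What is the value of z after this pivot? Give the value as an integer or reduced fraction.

6

Minimum ratio for b: (5/6)/(5/6) = 1.
z changes by −(z-row coeff of b)·ratio = −(-1)·1 = 1.
New z = 5 + 1 = 6.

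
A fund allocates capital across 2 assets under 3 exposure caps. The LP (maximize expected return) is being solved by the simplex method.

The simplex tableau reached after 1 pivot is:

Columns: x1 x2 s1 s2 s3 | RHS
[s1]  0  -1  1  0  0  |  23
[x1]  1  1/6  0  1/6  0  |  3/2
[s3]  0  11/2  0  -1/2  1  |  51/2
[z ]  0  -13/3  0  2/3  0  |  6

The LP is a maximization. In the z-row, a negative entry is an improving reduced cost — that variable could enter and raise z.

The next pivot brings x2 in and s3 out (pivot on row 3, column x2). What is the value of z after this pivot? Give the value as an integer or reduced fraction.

287/11

Minimum ratio for x2: (51/2)/(11/2) = 51/11.
z changes by −(z-row coeff of x2)·ratio = −(-13/3)·(51/11) = 221/11.
New z = 6 + (221/11) = 287/11.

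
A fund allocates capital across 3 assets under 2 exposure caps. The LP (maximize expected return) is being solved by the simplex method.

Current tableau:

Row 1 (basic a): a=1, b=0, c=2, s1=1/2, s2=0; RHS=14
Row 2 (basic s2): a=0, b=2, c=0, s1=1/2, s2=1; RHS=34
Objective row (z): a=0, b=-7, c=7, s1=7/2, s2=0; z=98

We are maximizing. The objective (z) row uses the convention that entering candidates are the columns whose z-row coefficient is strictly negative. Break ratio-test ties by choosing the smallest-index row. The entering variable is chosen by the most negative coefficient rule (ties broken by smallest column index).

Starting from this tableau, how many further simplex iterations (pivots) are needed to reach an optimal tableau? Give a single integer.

pivot: b in, s2 out → z = 217
No improving column remains; optimal.

1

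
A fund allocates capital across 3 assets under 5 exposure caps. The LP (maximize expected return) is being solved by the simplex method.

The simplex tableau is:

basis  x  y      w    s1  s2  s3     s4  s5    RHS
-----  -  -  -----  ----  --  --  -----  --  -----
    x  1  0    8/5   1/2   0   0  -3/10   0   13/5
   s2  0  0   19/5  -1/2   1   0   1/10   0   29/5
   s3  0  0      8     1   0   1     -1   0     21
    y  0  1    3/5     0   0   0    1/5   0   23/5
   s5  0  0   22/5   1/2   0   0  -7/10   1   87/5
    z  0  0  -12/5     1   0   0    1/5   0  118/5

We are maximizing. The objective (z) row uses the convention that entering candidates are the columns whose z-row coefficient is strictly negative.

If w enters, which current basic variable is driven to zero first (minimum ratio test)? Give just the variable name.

s2

Ratios: row 1 (x): (13/5)/(8/5) = 13/8; row 2 (s2): (29/5)/(19/5) = 29/19; row 3 (s3): 21/8 = 21/8; row 4 (y): (23/5)/(3/5) = 23/3; row 5 (s5): (87/5)/(22/5) = 87/22.
Minimum ratio 29/19 is in the s2 row, so s2 leaves.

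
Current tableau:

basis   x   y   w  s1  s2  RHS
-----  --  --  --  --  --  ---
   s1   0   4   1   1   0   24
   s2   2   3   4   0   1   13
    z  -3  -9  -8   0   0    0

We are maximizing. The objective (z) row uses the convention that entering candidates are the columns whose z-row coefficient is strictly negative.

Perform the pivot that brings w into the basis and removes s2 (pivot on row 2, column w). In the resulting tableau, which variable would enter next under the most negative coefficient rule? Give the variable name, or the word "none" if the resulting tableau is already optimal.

y

Pivot element 4. New z-row = old z-row − (-8)·(row 2/4).
Updated z-row coefficients: x: 1, y: -3, w: 0, s1: 0, s2: 2.
The most negative is -3 in column y, so y would enter next.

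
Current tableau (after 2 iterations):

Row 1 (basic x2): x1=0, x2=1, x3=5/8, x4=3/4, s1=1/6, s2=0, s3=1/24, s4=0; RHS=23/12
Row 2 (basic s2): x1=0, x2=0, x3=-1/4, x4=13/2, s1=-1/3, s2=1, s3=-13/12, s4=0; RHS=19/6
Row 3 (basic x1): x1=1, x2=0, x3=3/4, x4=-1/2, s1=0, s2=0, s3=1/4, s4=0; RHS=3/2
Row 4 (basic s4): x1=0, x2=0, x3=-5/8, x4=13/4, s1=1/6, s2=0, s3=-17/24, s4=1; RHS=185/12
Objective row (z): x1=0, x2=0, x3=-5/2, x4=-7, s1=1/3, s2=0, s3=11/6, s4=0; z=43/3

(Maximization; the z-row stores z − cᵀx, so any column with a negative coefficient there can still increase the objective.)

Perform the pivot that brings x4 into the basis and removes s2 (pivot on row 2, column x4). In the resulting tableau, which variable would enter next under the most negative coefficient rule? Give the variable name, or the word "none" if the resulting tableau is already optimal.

Pivot element 13/2. New z-row = old z-row − (-7)·(row 2/(13/2)).
Updated z-row coefficients: x1: 0, x2: 0, x3: -36/13, x4: 0, s1: -1/39, s2: 14/13, s3: 2/3, s4: 0.
The most negative is -36/13 in column x3, so x3 would enter next.

x3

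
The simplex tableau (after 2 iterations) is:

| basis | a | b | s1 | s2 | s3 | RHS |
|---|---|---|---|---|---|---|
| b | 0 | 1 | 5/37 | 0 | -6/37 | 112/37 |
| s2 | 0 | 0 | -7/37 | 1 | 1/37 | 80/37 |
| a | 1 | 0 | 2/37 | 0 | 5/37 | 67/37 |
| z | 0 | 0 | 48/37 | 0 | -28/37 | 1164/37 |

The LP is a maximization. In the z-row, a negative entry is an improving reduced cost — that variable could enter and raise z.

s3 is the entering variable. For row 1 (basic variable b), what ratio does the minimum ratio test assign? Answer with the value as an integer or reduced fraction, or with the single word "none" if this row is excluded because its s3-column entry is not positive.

The s3 entry in row 1 is -6/37 ≤ 0, so this row gives no ratio.

none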